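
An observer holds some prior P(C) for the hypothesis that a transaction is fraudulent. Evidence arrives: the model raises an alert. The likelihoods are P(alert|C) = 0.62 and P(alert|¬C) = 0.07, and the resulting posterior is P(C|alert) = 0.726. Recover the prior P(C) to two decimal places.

In odds form, posterior odds = prior odds × likelihood ratio, so prior odds = posterior odds ÷ LR.
Posterior odds = 0.726/(1−0.726) = 2.6496. LR = 0.62/0.07 = 8.8571.
Prior odds = 2.6496/8.8571 = 0.2991, so P(C) = 0.2991/(1+0.2991) ≈ 0.23.

P(C) = 0.23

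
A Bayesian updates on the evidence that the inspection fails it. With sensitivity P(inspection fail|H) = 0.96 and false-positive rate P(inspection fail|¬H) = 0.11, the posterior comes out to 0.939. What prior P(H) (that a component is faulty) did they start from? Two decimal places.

P(H) = 0.64

In odds form, posterior odds = prior odds × likelihood ratio, so prior odds = posterior odds ÷ LR.
Posterior odds = 0.939/(1−0.939) = 15.3934. LR = 0.96/0.11 = 8.7273.
Prior odds = 15.3934/8.7273 = 1.7638, so P(H) = 1.7638/(1+1.7638) ≈ 0.64.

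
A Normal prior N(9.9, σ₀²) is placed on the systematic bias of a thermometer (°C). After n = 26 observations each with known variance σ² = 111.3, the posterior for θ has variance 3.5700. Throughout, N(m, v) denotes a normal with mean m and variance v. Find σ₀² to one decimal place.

σ₀² = 21.5

Posterior precision equals prior precision plus data precision: 1/σ_n² = 1/σ₀² + n/σ².
So 1/σ₀² = 1/3.5700 − 26/111.3 = 0.280112 − 0.233603 = 0.046509.
Hence σ₀² = 1/0.046509 ≈ 21.5.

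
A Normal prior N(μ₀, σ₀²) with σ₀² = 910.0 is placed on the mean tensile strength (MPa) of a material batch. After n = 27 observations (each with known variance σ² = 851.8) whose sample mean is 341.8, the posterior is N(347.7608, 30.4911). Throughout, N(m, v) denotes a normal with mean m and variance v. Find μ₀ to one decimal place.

With known observation variance, the Normal–Normal posterior has precision τ_n = τ₀ + n/σ² and mean μ_n = (τ₀μ₀ + (n/σ²)x̄)/τ_n.
Here τ₀ = 1/910.0 = 0.001099 and τ_data = 27/851.8 = 0.031698, so τ_n = 0.032797.
Rearranging for μ₀: μ₀ = (μ_n·τ_n − τ_data·x̄)/τ₀ = (347.7608·0.032797 − 0.031698·341.8) / 0.001099 = 0.571135/0.001099 ≈ 519.7.

μ₀ = 519.7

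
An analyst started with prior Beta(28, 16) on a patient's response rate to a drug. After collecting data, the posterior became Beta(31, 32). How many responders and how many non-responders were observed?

Beta is conjugate to the binomial likelihood: posterior = Beta(a+s, b+f).
Match parameters: s=31−28=3, f=32−16=16.

3 responders and 16 non-responders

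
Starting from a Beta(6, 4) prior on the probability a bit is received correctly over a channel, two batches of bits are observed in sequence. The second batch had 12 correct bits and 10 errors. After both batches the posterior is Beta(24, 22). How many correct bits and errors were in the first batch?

Sequential conjugate updates are equivalent to a single update on the pooled data, so total successes = posterior α − prior α and total failures = posterior β − prior β.
Total across both batches: 24−6=18 correct bits, 22−4=18 errors.
Subtract the second batch: 18−12=6 correct bits and 18−10=8 errors.

6 correct bits and 8 errors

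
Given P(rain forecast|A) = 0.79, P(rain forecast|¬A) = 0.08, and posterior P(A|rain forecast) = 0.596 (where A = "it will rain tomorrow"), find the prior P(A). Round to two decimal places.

P(A) = 0.13

In odds form, posterior odds = prior odds × likelihood ratio, so prior odds = posterior odds ÷ LR.
Posterior odds = 0.596/(1−0.596) = 1.4752. LR = 0.79/0.08 = 9.8750.
Prior odds = 1.4752/9.8750 = 0.1494, so P(A) = 0.1494/(1+0.1494) ≈ 0.13.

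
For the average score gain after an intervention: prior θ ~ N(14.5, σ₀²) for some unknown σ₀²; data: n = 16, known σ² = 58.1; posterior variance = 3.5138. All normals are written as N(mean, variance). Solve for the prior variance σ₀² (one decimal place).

Posterior precision equals prior precision plus data precision: 1/σ_n² = 1/σ₀² + n/σ².
So 1/σ₀² = 1/3.5138 − 16/58.1 = 0.284592 − 0.275387 = 0.009205.
Hence σ₀² = 1/0.009205 ≈ 108.6.

σ₀² = 108.6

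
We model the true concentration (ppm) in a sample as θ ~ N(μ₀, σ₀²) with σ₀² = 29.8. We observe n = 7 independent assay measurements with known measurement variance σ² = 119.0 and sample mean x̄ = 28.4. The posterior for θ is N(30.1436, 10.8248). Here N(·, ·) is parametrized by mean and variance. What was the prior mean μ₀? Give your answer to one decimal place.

μ₀ = 33.2

With known observation variance, the Normal–Normal posterior has precision τ_n = τ₀ + n/σ² and mean μ_n = (τ₀μ₀ + (n/σ²)x̄)/τ_n.
Here τ₀ = 1/29.8 = 0.033557 and τ_data = 7/119.0 = 0.058824, so τ_n = 0.092381.
Rearranging for μ₀: μ₀ = (μ_n·τ_n − τ_data·x̄)/τ₀ = (30.1436·0.092381 − 0.058824·28.4) / 0.033557 = 1.114094/0.033557 ≈ 33.2.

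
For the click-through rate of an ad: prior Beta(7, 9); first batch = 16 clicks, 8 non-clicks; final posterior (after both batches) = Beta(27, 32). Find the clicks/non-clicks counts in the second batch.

Because Beta–binomial updating is additive in the counts, the combined data contributed (α_post−α_prior, β_post−β_prior) successes and failures.
Total across both batches: 27−7=20 clicks, 32−9=23 non-clicks.
Subtract the first batch: 20−16=4 clicks and 23−8=15 non-clicks.

4 clicks and 15 non-clicks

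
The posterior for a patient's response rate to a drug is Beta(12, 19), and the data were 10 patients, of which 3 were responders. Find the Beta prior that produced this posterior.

A Beta(α, β) prior with s successes and f failures in binomial data gives a Beta(α+s, β+f) posterior.
So α = 12 − 3 = 9 and β = 19 − 7 = 12.

Beta(9, 12)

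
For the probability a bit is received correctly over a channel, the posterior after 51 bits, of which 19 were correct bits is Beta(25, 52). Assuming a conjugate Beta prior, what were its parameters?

Beta(6, 20)

Beta is conjugate to the binomial likelihood: posterior = Beta(α+s, β+f).
So α = 25 − 19 = 6 and β = 52 − 32 = 20.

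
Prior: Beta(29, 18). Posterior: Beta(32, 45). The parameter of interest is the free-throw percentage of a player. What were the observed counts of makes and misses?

3 makes and 27 misses

Under Beta–binomial conjugacy the posterior parameters are (a+s, b+f).
So s = 32 − 29 = 3 and f = 45 − 18 = 27.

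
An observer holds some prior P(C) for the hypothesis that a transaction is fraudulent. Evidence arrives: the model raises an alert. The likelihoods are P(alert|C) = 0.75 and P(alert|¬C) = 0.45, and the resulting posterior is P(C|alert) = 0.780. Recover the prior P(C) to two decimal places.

P(C) = 0.68

In odds form, posterior odds = prior odds × likelihood ratio, so prior odds = posterior odds ÷ LR.
Posterior odds = 0.780/(1−0.780) = 3.5455. LR = 0.75/0.45 = 1.6667.
Prior odds = 3.5455/1.6667 = 2.1273, so P(C) = 2.1273/(1+2.1273) ≈ 0.68.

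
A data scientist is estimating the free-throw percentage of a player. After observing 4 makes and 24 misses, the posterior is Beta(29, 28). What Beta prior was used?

A Beta(a, b) prior with s successes and f failures in binomial data gives a Beta(a+s, b+f) posterior.
So a = 29 − 4 = 25 and b = 28 − 24 = 4.

Beta(25, 4)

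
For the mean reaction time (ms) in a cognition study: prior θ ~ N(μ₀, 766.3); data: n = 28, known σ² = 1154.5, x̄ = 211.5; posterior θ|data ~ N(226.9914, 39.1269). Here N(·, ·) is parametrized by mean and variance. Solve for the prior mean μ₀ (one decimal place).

The posterior mean is a precision-weighted average: μ_n = (τ₀μ₀ + τ_data·x̄)/(τ₀+τ_data), with τ₀=1/σ₀² and τ_data=n/σ².
Here τ₀ = 1/766.3 = 0.001305 and τ_data = 28/1154.5 = 0.024253, so τ_n = 0.025558.
Rearranging for μ₀: μ₀ = (μ_n·τ_n − τ_data·x̄)/τ₀ = (226.9914·0.025558 − 0.024253·211.5) / 0.001305 = 0.671937/0.001305 ≈ 514.9.

μ₀ = 514.9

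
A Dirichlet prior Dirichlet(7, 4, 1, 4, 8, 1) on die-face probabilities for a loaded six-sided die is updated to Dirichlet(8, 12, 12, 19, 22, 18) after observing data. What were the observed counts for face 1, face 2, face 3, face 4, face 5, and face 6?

For a Dirichlet(α) prior with multinomial counts c, the posterior is Dirichlet(α + c) componentwise.
Counts are posterior − prior componentwise: 8−7=1, 12−4=8, 12−1=11, 19−4=15, 22−8=14, 18−1=17.

counts (1, 8, 11, 15, 14, 17)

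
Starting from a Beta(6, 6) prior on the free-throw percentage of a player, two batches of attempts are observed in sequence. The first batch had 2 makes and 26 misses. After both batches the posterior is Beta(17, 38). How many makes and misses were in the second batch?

9 makes and 6 misses

Sequential conjugate updates are equivalent to a single update on the pooled data, so total successes = posterior α − prior α and total failures = posterior β − prior β.
Total across both batches: 17−6=11 makes, 38−6=32 misses.
Subtract the first batch: 11−2=9 makes and 32−26=6 misses.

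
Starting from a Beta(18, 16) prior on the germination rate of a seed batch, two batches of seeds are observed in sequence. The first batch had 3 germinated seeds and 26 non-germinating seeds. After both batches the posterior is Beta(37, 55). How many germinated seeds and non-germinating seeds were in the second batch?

16 germinated seeds and 13 non-germinating seeds

Because Beta–binomial updating is additive in the counts, the combined data contributed (α_post−α_prior, β_post−β_prior) successes and failures.
Total across both batches: 37−18=19 germinated seeds, 55−16=39 non-germinating seeds.
Subtract the first batch: 19−3=16 germinated seeds and 39−26=13 non-germinating seeds.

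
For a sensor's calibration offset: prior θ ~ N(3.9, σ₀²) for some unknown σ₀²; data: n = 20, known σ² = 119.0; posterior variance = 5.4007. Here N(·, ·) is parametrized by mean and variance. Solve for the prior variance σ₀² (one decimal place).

σ₀² = 58.5

For the Normal–Normal model with known σ², precisions add: τ_n = τ₀ + n/σ².
So 1/σ₀² = 1/5.4007 − 20/119.0 = 0.185161 − 0.168067 = 0.017094.
Hence σ₀² = 1/0.017094 ≈ 58.5.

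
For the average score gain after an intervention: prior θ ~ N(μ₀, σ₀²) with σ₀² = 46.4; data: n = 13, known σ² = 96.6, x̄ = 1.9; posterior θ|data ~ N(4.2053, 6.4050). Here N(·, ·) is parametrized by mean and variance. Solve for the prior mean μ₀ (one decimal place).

μ₀ = 18.6

The posterior mean is a precision-weighted average: μ_n = (τ₀μ₀ + τ_data·x̄)/(τ₀+τ_data), with τ₀=1/σ₀² and τ_data=n/σ².
Here τ₀ = 1/46.4 = 0.021552 and τ_data = 13/96.6 = 0.134576, so τ_n = 0.156128.
Rearranging for μ₀: μ₀ = (μ_n·τ_n − τ_data·x̄)/τ₀ = (4.2053·0.156128 − 0.134576·1.9) / 0.021552 = 0.400871/0.021552 ≈ 18.6.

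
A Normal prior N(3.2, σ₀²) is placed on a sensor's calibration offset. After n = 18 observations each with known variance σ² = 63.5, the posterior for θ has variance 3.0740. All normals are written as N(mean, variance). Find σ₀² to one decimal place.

For the Normal–Normal model with known σ², precisions add: τ_n = τ₀ + n/σ².
So 1/σ₀² = 1/3.0740 − 18/63.5 = 0.325309 − 0.283465 = 0.041844.
Hence σ₀² = 1/0.041844 ≈ 23.9.

σ₀² = 23.9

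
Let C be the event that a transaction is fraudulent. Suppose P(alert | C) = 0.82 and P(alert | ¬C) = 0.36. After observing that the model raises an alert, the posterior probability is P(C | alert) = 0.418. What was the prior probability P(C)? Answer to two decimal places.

P(C) = 0.24

Bayes' rule in odds form gives O(C|E) = O(C)·[P(E|C)/P(E|¬C)], hence O(C) = O(C|E)/LR.
Posterior odds = 0.418/(1−0.418) = 0.7182. LR = 0.82/0.36 = 2.2778.
Prior odds = 0.7182/2.2778 = 0.3153, so P(C) = 0.3153/(1+0.3153) ≈ 0.24.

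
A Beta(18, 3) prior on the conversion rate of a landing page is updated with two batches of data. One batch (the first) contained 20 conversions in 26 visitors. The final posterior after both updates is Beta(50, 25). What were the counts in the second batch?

Because Beta–binomial updating is additive in the counts, the combined data contributed (α_post−α_prior, β_post−β_prior) successes and failures.
Total across both batches: 50−18=32 conversions, 25−3=22 bounces.
Subtract the first batch: 32−20=12 conversions and 22−6=16 bounces.

12 conversions and 16 bounces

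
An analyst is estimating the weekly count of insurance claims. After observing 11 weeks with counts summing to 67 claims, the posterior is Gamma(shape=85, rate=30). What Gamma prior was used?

Gamma(shape=18, rate=19)

Gamma–Poisson conjugacy: posterior shape = α + Σxᵢ, posterior rate = β + n.
So α = 85 − 67 = 18 and β = 30 − 11 = 19.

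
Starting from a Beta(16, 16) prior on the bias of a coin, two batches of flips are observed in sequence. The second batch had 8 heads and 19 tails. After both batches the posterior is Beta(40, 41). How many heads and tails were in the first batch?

Because Beta–binomial updating is additive in the counts, the combined data contributed (α_post−α_prior, β_post−β_prior) successes and failures.
Total across both batches: 40−16=24 heads, 41−16=25 tails.
Subtract the second batch: 24−8=16 heads and 25−19=6 tails.

16 heads and 6 tails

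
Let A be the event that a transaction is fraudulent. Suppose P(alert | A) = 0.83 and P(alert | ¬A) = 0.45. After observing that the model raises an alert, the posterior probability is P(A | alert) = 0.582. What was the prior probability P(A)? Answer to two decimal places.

P(A) = 0.43

In odds form, posterior odds = prior odds × likelihood ratio, so prior odds = posterior odds ÷ LR.
Posterior odds = 0.582/(1−0.582) = 1.3923. LR = 0.83/0.45 = 1.8444.
Prior odds = 1.3923/1.8444 = 0.7549, so P(A) = 0.7549/(1+0.7549) ≈ 0.43.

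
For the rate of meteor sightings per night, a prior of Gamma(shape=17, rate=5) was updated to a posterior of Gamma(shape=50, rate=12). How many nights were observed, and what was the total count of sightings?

Gamma–Poisson conjugacy: posterior shape = α + Σxᵢ, posterior rate = β + n.
Matching: Σxᵢ = 50 − 17 = 33 and n = 12 − 5 = 7.

n = 7 nights with total 33 sightings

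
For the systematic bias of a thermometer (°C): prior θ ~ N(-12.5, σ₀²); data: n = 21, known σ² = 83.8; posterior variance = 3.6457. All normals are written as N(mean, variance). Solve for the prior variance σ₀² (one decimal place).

Posterior precision equals prior precision plus data precision: 1/σ_n² = 1/σ₀² + n/σ².
So 1/σ₀² = 1/3.6457 − 21/83.8 = 0.274296 − 0.250597 = 0.023699.
Hence σ₀² = 1/0.023699 ≈ 42.2.

σ₀² = 42.2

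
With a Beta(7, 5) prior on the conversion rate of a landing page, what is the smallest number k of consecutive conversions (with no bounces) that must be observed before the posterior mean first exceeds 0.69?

k = 5

After k conversions and 0 bounces the posterior is Beta(7+k, 5), with mean (7+k)/(7+5+k).
Set (7+k)/(12+k) > 0.69 and solve: k > (0.69·12 − 7)/(1 − 0.69) = 4.129.
The smallest integer exceeding 4.129 is 5, and checking k=5: (12)/(17) = 0.7059 > 0.69.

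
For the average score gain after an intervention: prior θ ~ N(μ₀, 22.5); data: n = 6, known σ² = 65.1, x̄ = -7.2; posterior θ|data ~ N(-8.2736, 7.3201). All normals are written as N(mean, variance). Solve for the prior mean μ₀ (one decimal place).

The posterior mean is a precision-weighted average: μ_n = (τ₀μ₀ + τ_data·x̄)/(τ₀+τ_data), with τ₀=1/σ₀² and τ_data=n/σ².
Here τ₀ = 1/22.5 = 0.044444 and τ_data = 6/65.1 = 0.092166, so τ_n = 0.136610.
Rearranging for μ₀: μ₀ = (μ_n·τ_n − τ_data·x̄)/τ₀ = (-8.2736·0.136610 − 0.092166·-7.2) / 0.044444 = -0.466661/0.044444 ≈ -10.5.

μ₀ = -10.5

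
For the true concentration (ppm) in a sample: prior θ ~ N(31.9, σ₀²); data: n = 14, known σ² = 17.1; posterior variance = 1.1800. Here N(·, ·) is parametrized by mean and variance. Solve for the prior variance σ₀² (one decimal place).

σ₀² = 34.8

For the Normal–Normal model with known σ², precisions add: τ_n = τ₀ + n/σ².
So 1/σ₀² = 1/1.1800 − 14/17.1 = 0.847458 − 0.818713 = 0.028745.
Hence σ₀² = 1/0.028745 ≈ 34.8.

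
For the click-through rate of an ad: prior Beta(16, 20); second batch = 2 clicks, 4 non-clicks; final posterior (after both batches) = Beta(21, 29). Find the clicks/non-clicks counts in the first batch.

3 clicks and 5 non-clicks

Sequential conjugate updates are equivalent to a single update on the pooled data, so total successes = posterior α − prior α and total failures = posterior β − prior β.
Total across both batches: 21−16=5 clicks, 29−20=9 non-clicks.
Subtract the second batch: 5−2=3 clicks and 9−4=5 non-clicks.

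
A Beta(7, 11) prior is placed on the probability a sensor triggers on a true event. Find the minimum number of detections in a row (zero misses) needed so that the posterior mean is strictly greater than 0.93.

After k detections and 0 misses the posterior is Beta(7+k, 11), with mean (7+k)/(7+11+k).
Set (7+k)/(18+k) > 0.93 and solve: k > (0.93·18 − 7)/(1 − 0.93) = 139.143.
The smallest integer exceeding 139.143 is 140, and checking k=140: (147)/(158) = 0.9304 > 0.93.

k = 140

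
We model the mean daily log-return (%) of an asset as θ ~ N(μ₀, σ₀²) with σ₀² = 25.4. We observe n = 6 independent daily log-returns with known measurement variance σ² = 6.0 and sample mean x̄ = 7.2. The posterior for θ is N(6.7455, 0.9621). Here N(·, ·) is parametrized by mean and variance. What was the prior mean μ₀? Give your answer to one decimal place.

With known observation variance, the Normal–Normal posterior has precision τ_n = τ₀ + n/σ² and mean μ_n = (τ₀μ₀ + (n/σ²)x̄)/τ_n.
Here τ₀ = 1/25.4 = 0.039370 and τ_data = 6/6.0 = 1.000000, so τ_n = 1.039370.
Rearranging for μ₀: μ₀ = (μ_n·τ_n − τ_data·x̄)/τ₀ = (6.7455·1.039370 − 1.000000·7.2) / 0.039370 = -0.188930/0.039370 ≈ -4.8.

μ₀ = -4.8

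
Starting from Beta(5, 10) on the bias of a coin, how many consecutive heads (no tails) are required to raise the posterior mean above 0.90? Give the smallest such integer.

k = 86

After k heads and 0 tails the posterior is Beta(5+k, 10), with mean (5+k)/(5+10+k).
Set (5+k)/(15+k) > 0.90 and solve: k > (0.90·15 − 5)/(1 − 0.90) = 85.000.
The smallest integer exceeding 85.000 is 86, and checking k=86: (91)/(101) = 0.9010 > 0.90.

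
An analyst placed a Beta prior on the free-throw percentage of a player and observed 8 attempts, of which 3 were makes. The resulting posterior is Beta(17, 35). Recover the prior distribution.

Beta(14, 30)

Beta is conjugate to the binomial likelihood: posterior = Beta(a+s, b+f).
So a = 17 − 3 = 14 and b = 35 − 5 = 30.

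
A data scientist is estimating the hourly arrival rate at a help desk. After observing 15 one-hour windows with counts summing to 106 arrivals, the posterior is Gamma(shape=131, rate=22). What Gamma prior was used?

Gamma(shape=25, rate=7)

A Gamma(α, β) prior (rate parametrization) on a Poisson rate with n observations summing to S gives posterior Gamma(α+S, β+n).
So α = 131 − 106 = 25 and β = 22 − 15 = 7.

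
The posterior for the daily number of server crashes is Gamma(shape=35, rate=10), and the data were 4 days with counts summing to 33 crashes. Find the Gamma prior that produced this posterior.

A Gamma(α, β) prior (rate parametrization) on a Poisson rate with n observations summing to S gives posterior Gamma(α+S, β+n).
So α = 35 − 33 = 2 and β = 10 − 4 = 6.

Gamma(shape=2, rate=6)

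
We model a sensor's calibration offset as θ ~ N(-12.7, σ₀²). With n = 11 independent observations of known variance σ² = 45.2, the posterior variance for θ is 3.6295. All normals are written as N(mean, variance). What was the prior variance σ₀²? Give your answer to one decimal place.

For the Normal–Normal model with known σ², precisions add: τ_n = τ₀ + n/σ².
So 1/σ₀² = 1/3.6295 − 11/45.2 = 0.275520 − 0.243363 = 0.032157.
Hence σ₀² = 1/0.032157 ≈ 31.1.

σ₀² = 31.1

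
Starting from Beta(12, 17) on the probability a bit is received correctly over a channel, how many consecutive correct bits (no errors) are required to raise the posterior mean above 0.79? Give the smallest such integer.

k = 52

After k correct bits and 0 errors the posterior is Beta(12+k, 17), with mean (12+k)/(12+17+k).
Set (12+k)/(29+k) > 0.79 and solve: k > (0.79·29 − 12)/(1 − 0.79) = 51.952.
The smallest integer exceeding 51.952 is 52, and checking k=52: (64)/(81) = 0.7901 > 0.79.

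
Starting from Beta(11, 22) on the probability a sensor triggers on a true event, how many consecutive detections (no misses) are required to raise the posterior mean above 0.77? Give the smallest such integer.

After k detections and 0 misses the posterior is Beta(11+k, 22), with mean (11+k)/(11+22+k).
Set (11+k)/(33+k) > 0.77 and solve: k > (0.77·33 − 11)/(1 − 0.77) = 62.652.
The smallest integer exceeding 62.652 is 63.

k = 63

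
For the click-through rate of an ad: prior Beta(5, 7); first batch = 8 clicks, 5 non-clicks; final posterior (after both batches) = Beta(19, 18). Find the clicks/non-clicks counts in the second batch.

6 clicks and 6 non-clicks

Because Beta–binomial updating is additive in the counts, the combined data contributed (α_post−α_prior, β_post−β_prior) successes and failures.
Total across both batches: 19−5=14 clicks, 18−7=11 non-clicks.
Subtract the first batch: 14−8=6 clicks and 11−5=6 non-clicks.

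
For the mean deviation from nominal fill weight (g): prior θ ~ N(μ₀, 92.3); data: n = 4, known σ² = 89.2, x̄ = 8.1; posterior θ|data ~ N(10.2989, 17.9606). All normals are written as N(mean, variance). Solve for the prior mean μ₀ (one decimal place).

μ₀ = 19.4

With known observation variance, the Normal–Normal posterior has precision τ_n = τ₀ + n/σ² and mean μ_n = (τ₀μ₀ + (n/σ²)x̄)/τ_n.
Here τ₀ = 1/92.3 = 0.010834 and τ_data = 4/89.2 = 0.044843, so τ_n = 0.055677.
Rearranging for μ₀: μ₀ = (μ_n·τ_n − τ_data·x̄)/τ₀ = (10.2989·0.055677 − 0.044843·8.1) / 0.010834 = 0.210184/0.010834 ≈ 19.4.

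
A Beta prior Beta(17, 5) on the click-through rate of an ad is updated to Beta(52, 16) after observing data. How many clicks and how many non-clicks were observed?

35 clicks and 11 non-clicks

Under Beta–binomial conjugacy the posterior parameters are (α+s, β+f).
Match parameters: s=52−17=35, f=16−5=11.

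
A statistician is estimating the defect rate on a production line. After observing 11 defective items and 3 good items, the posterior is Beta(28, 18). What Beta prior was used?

Beta(17, 15)

A Beta(α, β) prior with s successes and f failures in binomial data gives a Beta(α+s, β+f) posterior.
So α = 28 − 11 = 17 and β = 18 − 3 = 15.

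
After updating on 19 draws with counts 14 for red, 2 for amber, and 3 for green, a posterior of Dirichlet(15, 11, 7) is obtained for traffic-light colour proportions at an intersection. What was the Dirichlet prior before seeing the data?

Dirichlet(1, 9, 4)

For a Dirichlet(α) prior with multinomial counts c, the posterior is Dirichlet(α + c) componentwise.
Subtract each count from the matching posterior parameter: 15−14=1, 11−2=9, 7−3=4.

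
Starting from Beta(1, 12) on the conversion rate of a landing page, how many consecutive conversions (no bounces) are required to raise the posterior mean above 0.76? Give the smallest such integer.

After k conversions and 0 bounces the posterior is Beta(1+k, 12), with mean (1+k)/(1+12+k).
Set (1+k)/(13+k) > 0.76 and solve: k > (0.76·13 − 1)/(1 − 0.76) = 37.000.
The smallest integer exceeding 37.000 is 38, and checking k=38: (39)/(51) = 0.7647 > 0.76.

k = 38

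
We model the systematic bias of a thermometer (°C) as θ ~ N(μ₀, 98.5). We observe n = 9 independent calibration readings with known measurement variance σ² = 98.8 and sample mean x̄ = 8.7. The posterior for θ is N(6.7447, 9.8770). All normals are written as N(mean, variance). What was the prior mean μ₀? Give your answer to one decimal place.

With known observation variance, the Normal–Normal posterior has precision τ_n = τ₀ + n/σ² and mean μ_n = (τ₀μ₀ + (n/σ²)x̄)/τ_n.
Here τ₀ = 1/98.5 = 0.010152 and τ_data = 9/98.8 = 0.091093, so τ_n = 0.101245.
Rearranging for μ₀: μ₀ = (μ_n·τ_n − τ_data·x̄)/τ₀ = (6.7447·0.101245 − 0.091093·8.7) / 0.010152 = -0.109642/0.010152 ≈ -10.8.

μ₀ = -10.8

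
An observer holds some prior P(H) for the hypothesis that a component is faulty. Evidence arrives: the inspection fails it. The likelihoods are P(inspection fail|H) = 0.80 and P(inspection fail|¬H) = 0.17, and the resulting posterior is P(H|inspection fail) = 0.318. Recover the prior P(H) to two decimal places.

In odds form, posterior odds = prior odds × likelihood ratio, so prior odds = posterior odds ÷ LR.
Posterior odds = 0.318/(1−0.318) = 0.4663. LR = 0.80/0.17 = 4.7059.
Prior odds = 0.4663/4.7059 = 0.0991, so P(H) = 0.0991/(1+0.0991) ≈ 0.09.

P(H) = 0.09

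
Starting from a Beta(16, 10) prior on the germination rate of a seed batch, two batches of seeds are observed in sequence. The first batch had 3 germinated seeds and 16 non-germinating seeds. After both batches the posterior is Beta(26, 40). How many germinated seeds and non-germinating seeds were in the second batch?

Because Beta–binomial updating is additive in the counts, the combined data contributed (α_post−α_prior, β_post−β_prior) successes and failures.
Total across both batches: 26−16=10 germinated seeds, 40−10=30 non-germinating seeds.
Subtract the first batch: 10−3=7 germinated seeds and 30−16=14 non-germinating seeds.

7 germinated seeds and 14 non-germinating seeds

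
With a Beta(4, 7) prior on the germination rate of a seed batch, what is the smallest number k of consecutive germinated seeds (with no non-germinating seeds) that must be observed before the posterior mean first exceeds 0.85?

After k germinated seeds and 0 non-germinating seeds the posterior is Beta(4+k, 7), with mean (4+k)/(4+7+k).
Set (4+k)/(11+k) > 0.85 and solve: k > (0.85·11 − 4)/(1 − 0.85) = 35.667.
The smallest integer exceeding 35.667 is 36, and checking k=36: (40)/(47) = 0.8511 > 0.85.

k = 36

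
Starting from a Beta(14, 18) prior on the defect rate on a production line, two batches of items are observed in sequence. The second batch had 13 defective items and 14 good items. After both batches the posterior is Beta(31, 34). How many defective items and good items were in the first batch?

Because Beta–binomial updating is additive in the counts, the combined data contributed (α_post−α_prior, β_post−β_prior) successes and failures.
Total across both batches: 31−14=17 defective items, 34−18=16 good items.
Subtract the second batch: 17−13=4 defective items and 16−14=2 good items.

4 defective items and 2 good items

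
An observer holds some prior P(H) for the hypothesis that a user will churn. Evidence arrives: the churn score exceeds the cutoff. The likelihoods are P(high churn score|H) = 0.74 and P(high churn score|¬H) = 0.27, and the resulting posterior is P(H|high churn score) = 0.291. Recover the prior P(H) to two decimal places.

P(H) = 0.13

In odds form, posterior odds = prior odds × likelihood ratio, so prior odds = posterior odds ÷ LR.
Posterior odds = 0.291/(1−0.291) = 0.4104. LR = 0.74/0.27 = 2.7407.
Prior odds = 0.4104/2.7407 = 0.1497, so P(H) = 0.1497/(1+0.1497) ≈ 0.13.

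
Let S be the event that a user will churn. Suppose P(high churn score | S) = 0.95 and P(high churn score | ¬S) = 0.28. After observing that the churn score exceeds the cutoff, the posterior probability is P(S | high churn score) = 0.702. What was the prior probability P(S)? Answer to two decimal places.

In odds form, posterior odds = prior odds × likelihood ratio, so prior odds = posterior odds ÷ LR.
Posterior odds = 0.702/(1−0.702) = 2.3557. LR = 0.95/0.28 = 3.3929.
Prior odds = 2.3557/3.3929 = 0.6943, so P(S) = 0.6943/(1+0.6943) ≈ 0.41.

P(S) = 0.41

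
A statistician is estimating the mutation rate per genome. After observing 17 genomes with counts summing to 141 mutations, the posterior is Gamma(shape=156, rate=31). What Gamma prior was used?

Gamma(shape=15, rate=14)

A Gamma(α, β) prior (rate parametrization) on a Poisson rate with n observations summing to S gives posterior Gamma(α+S, β+n).
So α = 156 − 141 = 15 and β = 31 − 17 = 14.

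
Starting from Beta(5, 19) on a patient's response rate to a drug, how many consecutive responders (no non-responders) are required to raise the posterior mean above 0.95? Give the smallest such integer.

k = 357

After k responders and 0 non-responders the posterior is Beta(5+k, 19), with mean (5+k)/(5+19+k).
Set (5+k)/(24+k) > 0.95 and solve: k > (0.95·24 − 5)/(1 − 0.95) = 356.000.
The smallest integer exceeding 356.000 is 357, and checking k=357: (362)/(381) = 0.9501 > 0.95.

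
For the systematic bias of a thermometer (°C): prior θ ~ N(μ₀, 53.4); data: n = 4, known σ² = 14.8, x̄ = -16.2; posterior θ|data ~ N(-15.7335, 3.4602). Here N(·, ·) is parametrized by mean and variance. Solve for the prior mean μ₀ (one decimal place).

With known observation variance, the Normal–Normal posterior has precision τ_n = τ₀ + n/σ² and mean μ_n = (τ₀μ₀ + (n/σ²)x̄)/τ_n.
Here τ₀ = 1/53.4 = 0.018727 and τ_data = 4/14.8 = 0.270270, so τ_n = 0.288997.
Rearranging for μ₀: μ₀ = (μ_n·τ_n − τ_data·x̄)/τ₀ = (-15.7335·0.288997 − 0.270270·-16.2) / 0.018727 = -0.168560/0.018727 ≈ -9.0.

μ₀ = -9.0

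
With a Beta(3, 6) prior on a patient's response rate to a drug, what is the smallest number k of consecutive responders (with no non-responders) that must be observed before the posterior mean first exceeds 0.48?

k = 3

After k responders and 0 non-responders the posterior is Beta(3+k, 6), with mean (3+k)/(3+6+k).
Set (3+k)/(9+k) > 0.48 and solve: k > (0.48·9 − 3)/(1 − 0.48) = 2.538.
The smallest integer exceeding 2.538 is 3.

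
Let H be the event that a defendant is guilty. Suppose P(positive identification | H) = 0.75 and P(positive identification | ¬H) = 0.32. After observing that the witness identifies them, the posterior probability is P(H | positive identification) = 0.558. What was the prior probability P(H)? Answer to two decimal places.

P(H) = 0.35

In odds form, posterior odds = prior odds × likelihood ratio, so prior odds = posterior odds ÷ LR.
Posterior odds = 0.558/(1−0.558) = 1.2624. LR = 0.75/0.32 = 2.3438.
Prior odds = 1.2624/2.3438 = 0.5386, so P(H) = 0.5386/(1+0.5386) ≈ 0.35.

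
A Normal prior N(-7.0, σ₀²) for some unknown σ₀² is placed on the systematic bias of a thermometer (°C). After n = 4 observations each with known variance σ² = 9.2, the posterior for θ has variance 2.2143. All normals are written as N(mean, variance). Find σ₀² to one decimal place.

σ₀² = 59.4

For the Normal–Normal model with known σ², precisions add: τ_n = τ₀ + n/σ².
So 1/σ₀² = 1/2.2143 − 4/9.2 = 0.451610 − 0.434783 = 0.016827.
Hence σ₀² = 1/0.016827 ≈ 59.4.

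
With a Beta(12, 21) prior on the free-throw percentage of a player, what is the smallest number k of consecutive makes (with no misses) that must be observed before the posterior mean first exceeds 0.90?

After k makes and 0 misses the posterior is Beta(12+k, 21), with mean (12+k)/(12+21+k).
Set (12+k)/(33+k) > 0.90 and solve: k > (0.90·33 − 12)/(1 − 0.90) = 177.000.
The smallest integer exceeding 177.000 is 178, and checking k=178: (190)/(211) = 0.9005 > 0.90.

k = 178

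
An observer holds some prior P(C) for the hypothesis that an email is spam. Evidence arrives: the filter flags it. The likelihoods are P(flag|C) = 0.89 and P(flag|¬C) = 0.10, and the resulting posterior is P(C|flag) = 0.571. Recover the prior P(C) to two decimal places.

P(C) = 0.13

In odds form, posterior odds = prior odds × likelihood ratio, so prior odds = posterior odds ÷ LR.
Posterior odds = 0.571/(1−0.571) = 1.3310. LR = 0.89/0.10 = 8.9000.
Prior odds = 1.3310/8.9000 = 0.1496, so P(C) = 0.1496/(1+0.1496) ≈ 0.13.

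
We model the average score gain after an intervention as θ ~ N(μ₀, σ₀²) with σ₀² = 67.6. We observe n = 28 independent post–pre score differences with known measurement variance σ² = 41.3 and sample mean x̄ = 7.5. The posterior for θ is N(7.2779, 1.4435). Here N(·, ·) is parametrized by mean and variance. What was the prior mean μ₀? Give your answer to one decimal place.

μ₀ = -2.9

The posterior mean is a precision-weighted average: μ_n = (τ₀μ₀ + τ_data·x̄)/(τ₀+τ_data), with τ₀=1/σ₀² and τ_data=n/σ².
Here τ₀ = 1/67.6 = 0.014793 and τ_data = 28/41.3 = 0.677966, so τ_n = 0.692759.
Rearranging for μ₀: μ₀ = (μ_n·τ_n − τ_data·x̄)/τ₀ = (7.2779·0.692759 − 0.677966·7.5) / 0.014793 = -0.042914/0.014793 ≈ -2.9.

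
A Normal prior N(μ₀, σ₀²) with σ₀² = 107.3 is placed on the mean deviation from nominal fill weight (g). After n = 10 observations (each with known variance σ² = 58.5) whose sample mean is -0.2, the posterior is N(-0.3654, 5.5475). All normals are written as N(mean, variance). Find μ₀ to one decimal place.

μ₀ = -3.4

With known observation variance, the Normal–Normal posterior has precision τ_n = τ₀ + n/σ² and mean μ_n = (τ₀μ₀ + (n/σ²)x̄)/τ_n.
Here τ₀ = 1/107.3 = 0.009320 and τ_data = 10/58.5 = 0.170940, so τ_n = 0.180260.
Rearranging for μ₀: μ₀ = (μ_n·τ_n − τ_data·x̄)/τ₀ = (-0.3654·0.180260 − 0.170940·-0.2) / 0.009320 = -0.031679/0.009320 ≈ -3.4.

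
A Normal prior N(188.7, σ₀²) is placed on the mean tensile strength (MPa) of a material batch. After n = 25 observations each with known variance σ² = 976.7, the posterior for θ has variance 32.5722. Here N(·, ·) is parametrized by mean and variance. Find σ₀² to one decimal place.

σ₀² = 195.9

For the Normal–Normal model with known σ², precisions add: τ_n = τ₀ + n/σ².
So 1/σ₀² = 1/32.5722 − 25/976.7 = 0.030701 − 0.025596 = 0.005105.
Hence σ₀² = 1/0.005105 ≈ 195.9.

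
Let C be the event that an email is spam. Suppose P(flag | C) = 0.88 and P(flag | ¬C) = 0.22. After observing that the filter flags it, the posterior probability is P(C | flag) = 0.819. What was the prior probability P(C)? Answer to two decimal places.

P(C) = 0.53

Bayes' rule in odds form gives O(C|E) = O(C)·[P(E|C)/P(E|¬C)], hence O(C) = O(C|E)/LR.
Posterior odds = 0.819/(1−0.819) = 4.5249. LR = 0.88/0.22 = 4.0000.
Prior odds = 4.5249/4.0000 = 1.1312, so P(C) = 1.1312/(1+1.1312) ≈ 0.53.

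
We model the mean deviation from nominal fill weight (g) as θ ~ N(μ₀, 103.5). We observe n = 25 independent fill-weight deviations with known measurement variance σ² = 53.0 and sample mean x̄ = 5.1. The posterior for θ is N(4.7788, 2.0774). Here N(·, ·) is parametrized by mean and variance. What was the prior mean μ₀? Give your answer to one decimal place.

With known observation variance, the Normal–Normal posterior has precision τ_n = τ₀ + n/σ² and mean μ_n = (τ₀μ₀ + (n/σ²)x̄)/τ_n.
Here τ₀ = 1/103.5 = 0.009662 and τ_data = 25/53.0 = 0.471698, so τ_n = 0.481360.
Rearranging for μ₀: μ₀ = (μ_n·τ_n − τ_data·x̄)/τ₀ = (4.7788·0.481360 − 0.471698·5.1) / 0.009662 = -0.105337/0.009662 ≈ -10.9.

μ₀ = -10.9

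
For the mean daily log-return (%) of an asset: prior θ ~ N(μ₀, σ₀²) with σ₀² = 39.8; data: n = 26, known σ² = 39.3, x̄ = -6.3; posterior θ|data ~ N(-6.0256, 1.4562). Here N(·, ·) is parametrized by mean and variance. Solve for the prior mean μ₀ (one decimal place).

μ₀ = 1.2

The posterior mean is a precision-weighted average: μ_n = (τ₀μ₀ + τ_data·x̄)/(τ₀+τ_data), with τ₀=1/σ₀² and τ_data=n/σ².
Here τ₀ = 1/39.8 = 0.025126 and τ_data = 26/39.3 = 0.661578, so τ_n = 0.686704.
Rearranging for μ₀: μ₀ = (μ_n·τ_n − τ_data·x̄)/τ₀ = (-6.0256·0.686704 − 0.661578·-6.3) / 0.025126 = 0.030138/0.025126 ≈ 1.2.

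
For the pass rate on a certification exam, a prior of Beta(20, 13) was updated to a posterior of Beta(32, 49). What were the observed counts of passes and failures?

A Beta(α, β) prior with s successes and f failures in binomial data gives a Beta(α+s, β+f) posterior.
So s = 32 − 20 = 12 and f = 49 − 13 = 36.

12 passes and 36 failures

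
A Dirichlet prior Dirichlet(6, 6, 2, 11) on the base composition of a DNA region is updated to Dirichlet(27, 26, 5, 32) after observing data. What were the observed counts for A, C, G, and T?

For a Dirichlet(α) prior with multinomial counts c, the posterior is Dirichlet(α + c) componentwise.
Counts are posterior − prior componentwise: 27−6=21, 26−6=20, 5−2=3, 32−11=21.

counts (21, 20, 3, 21)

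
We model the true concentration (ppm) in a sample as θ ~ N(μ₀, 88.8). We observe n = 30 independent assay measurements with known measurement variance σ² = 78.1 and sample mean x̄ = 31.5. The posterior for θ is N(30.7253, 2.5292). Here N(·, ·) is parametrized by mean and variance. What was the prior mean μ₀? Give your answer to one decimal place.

μ₀ = 4.3

The posterior mean is a precision-weighted average: μ_n = (τ₀μ₀ + τ_data·x̄)/(τ₀+τ_data), with τ₀=1/σ₀² and τ_data=n/σ².
Here τ₀ = 1/88.8 = 0.011261 and τ_data = 30/78.1 = 0.384123, so τ_n = 0.395384.
Rearranging for μ₀: μ₀ = (μ_n·τ_n − τ_data·x̄)/τ₀ = (30.7253·0.395384 − 0.384123·31.5) / 0.011261 = 0.048418/0.011261 ≈ 4.3.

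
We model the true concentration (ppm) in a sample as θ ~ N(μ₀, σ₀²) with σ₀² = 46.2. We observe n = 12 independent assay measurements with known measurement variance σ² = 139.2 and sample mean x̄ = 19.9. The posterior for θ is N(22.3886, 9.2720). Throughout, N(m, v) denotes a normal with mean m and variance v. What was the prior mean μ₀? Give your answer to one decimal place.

μ₀ = 32.3

The posterior mean is a precision-weighted average: μ_n = (τ₀μ₀ + τ_data·x̄)/(τ₀+τ_data), with τ₀=1/σ₀² and τ_data=n/σ².
Here τ₀ = 1/46.2 = 0.021645 and τ_data = 12/139.2 = 0.086207, so τ_n = 0.107852.
Rearranging for μ₀: μ₀ = (μ_n·τ_n − τ_data·x̄)/τ₀ = (22.3886·0.107852 − 0.086207·19.9) / 0.021645 = 0.699136/0.021645 ≈ 32.3.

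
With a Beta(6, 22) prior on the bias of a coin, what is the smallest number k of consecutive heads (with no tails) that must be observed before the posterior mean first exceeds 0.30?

After k heads and 0 tails the posterior is Beta(6+k, 22), with mean (6+k)/(6+22+k).
Set (6+k)/(28+k) > 0.30 and solve: k > (0.30·28 − 6)/(1 − 0.30) = 3.429.
The smallest integer exceeding 3.429 is 4, and checking k=4: (10)/(32) = 0.3125 > 0.30.

k = 4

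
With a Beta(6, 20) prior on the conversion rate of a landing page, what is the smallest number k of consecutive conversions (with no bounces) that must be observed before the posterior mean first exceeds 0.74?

k = 51

After k conversions and 0 bounces the posterior is Beta(6+k, 20), with mean (6+k)/(6+20+k).
Set (6+k)/(26+k) > 0.74 and solve: k > (0.74·26 − 6)/(1 − 0.74) = 50.923.
The smallest integer exceeding 50.923 is 51, and checking k=51: (57)/(77) = 0.7403 > 0.74.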